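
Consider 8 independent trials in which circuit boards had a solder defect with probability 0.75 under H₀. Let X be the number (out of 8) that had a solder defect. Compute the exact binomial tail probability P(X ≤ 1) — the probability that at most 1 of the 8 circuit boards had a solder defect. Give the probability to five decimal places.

P = 0.00038

X ~ Binomial(n=8, p=0.75).
P(X ≤ 1) = C(8,0)·0.75^0·0.25^8 + C(8,1)·0.75^1·0.25^7.
= 0.000015 + 0.000366 = 0.00038.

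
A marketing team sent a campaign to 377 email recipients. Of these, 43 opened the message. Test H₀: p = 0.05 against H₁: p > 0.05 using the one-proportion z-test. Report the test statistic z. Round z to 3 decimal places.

z = 5.707

The sample proportion is 43/377 = 0.11406.
SE₀ = √(0.05·0.95/377) = 0.011225.
Test statistic: z = 0.06406/0.011225 = 5.707.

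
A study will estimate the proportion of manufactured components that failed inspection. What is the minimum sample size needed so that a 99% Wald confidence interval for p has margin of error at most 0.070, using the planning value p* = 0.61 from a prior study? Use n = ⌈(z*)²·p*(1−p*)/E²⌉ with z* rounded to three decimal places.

z* = 2.576 at the 99% level.
p*(1−p*) = 0.2379.
Required n before rounding: 6.635776 × 0.2379 / 0.070² = 322.174.
⌈322.174⌉ = 323.

n = 323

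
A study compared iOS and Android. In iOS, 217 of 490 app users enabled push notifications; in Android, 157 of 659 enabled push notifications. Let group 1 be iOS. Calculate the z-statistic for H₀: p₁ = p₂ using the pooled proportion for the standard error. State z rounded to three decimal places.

z = 7.321

Sample proportions: p̂₁ = 217/490 = 0.44286 and p̂₂ = 157/659 = 0.23824.
Pooling: p̂ = 374/1149 = 0.32550.
SE = √[p̂(1−p̂)(1/n₁+1/n₂)] = √[0.32550·0.67450·(1/490+1/659)] ≈ 0.027950.
z = (p̂₁ − p̂₂)/SE = (0.44286 − 0.23824)/0.027950 = 0.20462/0.027950 = 7.321.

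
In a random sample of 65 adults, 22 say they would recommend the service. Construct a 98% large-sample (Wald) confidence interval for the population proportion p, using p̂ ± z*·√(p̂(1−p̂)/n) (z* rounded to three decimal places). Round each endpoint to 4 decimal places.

(0.2019, 0.4750)

The sample proportion is 22/65 = 0.33846.
SE(p̂) = √(0.33846·0.66154/65) = 0.058692.
For 98% confidence, z* = 2.326.
Margin = 2.326·0.058692 = 0.13652.
So the interval runs from 0.2019 to 0.4750.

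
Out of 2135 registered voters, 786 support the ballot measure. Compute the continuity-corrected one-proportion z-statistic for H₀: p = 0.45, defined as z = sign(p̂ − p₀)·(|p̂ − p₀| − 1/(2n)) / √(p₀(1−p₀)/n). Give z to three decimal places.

p̂ = 786/2135 = 0.36815. p̂ − p₀ = -0.081850.
Continuity correction 1/(2n) = 1/4270 = 0.000234.
Corrected numerator: |-0.081850| − 0.000234 = 0.081616.
Under H₀, SE = √(p₀(1−p₀)/n) = √(0.45·0.55/2135) = √0.000115925 = 0.010767.
z = −0.081616/0.010767 = -7.580.

z = -7.580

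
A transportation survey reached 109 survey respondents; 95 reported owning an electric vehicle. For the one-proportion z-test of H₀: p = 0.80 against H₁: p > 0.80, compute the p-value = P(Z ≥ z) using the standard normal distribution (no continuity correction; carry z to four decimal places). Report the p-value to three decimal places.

With x = 95 successes in n = 109, p̂ = 0.87156.
Under H₀, SE = √(p₀(1−p₀)/n) = √(0.80·0.20/109) = √0.001467890 = 0.038313.
z = (p̂ − p₀)/SE = (95/109 − 0.80)/0.038313 ≈ 1.8678.
From the standard normal, P(Z ≥ z) = 0.031.

p-value = 0.031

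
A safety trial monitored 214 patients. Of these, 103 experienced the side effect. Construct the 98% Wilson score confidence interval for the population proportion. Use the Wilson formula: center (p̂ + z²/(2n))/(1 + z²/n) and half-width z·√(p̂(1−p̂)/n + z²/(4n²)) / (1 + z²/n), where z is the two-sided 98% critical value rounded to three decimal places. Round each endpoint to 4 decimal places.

(0.4033, 0.5602)

p̂ = 103/214 = 0.48131; z = 2.326, so z² = 5.410276.
Denominator 1 + z²/n = 1 + 5.410276/214 = 1.025282.
Adjusted center: (0.48131 + z²/(2n))/1.025282 = 0.48177.
Radicand: p̂(1−p̂)/n + z²/(4n²) = 0.001166592 + 0.000029535 = 0.001196127.
Half-width = 2.326·√0.001196127/1.025282 = 0.07846.
Interval: 0.48177 ± 0.07846 → (0.4033, 0.5602).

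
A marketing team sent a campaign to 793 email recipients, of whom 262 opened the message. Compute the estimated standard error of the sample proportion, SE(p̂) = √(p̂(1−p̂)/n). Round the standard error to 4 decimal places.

The sample proportion is 262/793 = 0.33039.
p̂(1−p̂) = 0.33039·0.66961 = 0.221232.
SE = √(0.221232/793) = 0.0167.

SE = 0.0167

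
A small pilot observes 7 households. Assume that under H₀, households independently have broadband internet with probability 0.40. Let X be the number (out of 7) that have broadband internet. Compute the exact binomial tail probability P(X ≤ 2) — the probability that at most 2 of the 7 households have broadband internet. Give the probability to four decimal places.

P = 0.4199

X ~ Binomial(n=7, p=0.40).
P(X ≤ 2) = C(7,0)·0.40^0·0.60^7 + C(7,1)·0.40^1·0.60^6 + C(7,2)·0.40^2·0.60^5.
= 0.027994 + 0.130637 + 0.261274 = 0.4199.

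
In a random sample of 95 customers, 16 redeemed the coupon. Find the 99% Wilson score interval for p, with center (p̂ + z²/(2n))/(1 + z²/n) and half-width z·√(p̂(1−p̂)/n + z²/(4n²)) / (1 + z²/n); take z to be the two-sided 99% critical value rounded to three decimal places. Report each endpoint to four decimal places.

p̂ = 16/95 = 0.16842; z = 2.576, so z² = 6.635776.
Denominator 1 + z²/n = 1 + 6.635776/95 = 1.069850.
Adjusted center: (0.16842 + z²/(2n))/1.069850 = 0.19007.
Radicand: p̂(1−p̂)/n + z²/(4n²) = 0.001474267 + 0.000183817 = 0.001658084.
Half-width = 2.576·√0.001658084/1.069850 = 0.09805.
So the interval runs from 0.0920 to 0.2881.

(0.0920, 0.2881)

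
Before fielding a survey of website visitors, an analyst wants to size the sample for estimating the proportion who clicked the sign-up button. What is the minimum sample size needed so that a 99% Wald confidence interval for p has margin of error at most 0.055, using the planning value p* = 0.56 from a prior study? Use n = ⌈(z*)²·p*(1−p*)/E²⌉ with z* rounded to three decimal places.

n = 541

z* = 2.576 at the 99% level.
p*(1−p*) = 0.56·0.44 = 0.2464.
Required n before rounding: 6.635776 × 0.2464 / 0.055² = 540.514.
⌈540.514⌉ = 541.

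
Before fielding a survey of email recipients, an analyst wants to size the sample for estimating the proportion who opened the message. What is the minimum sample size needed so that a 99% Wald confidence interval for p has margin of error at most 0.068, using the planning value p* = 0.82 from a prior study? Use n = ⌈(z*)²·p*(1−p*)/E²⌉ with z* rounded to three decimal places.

n = 212

The 99% critical value is z* = 2.576.
p*(1−p*) = 0.1476.
(z*)²·p*(1−p*)/E² = 6.635776·0.1476/0.004624 = 211.817.
⌈211.817⌉ = 212.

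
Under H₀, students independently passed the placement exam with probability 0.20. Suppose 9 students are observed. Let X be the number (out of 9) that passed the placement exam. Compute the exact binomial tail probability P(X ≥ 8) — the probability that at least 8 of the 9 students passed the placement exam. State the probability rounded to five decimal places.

P = 0.00002

X is binomial with n = 9 and p = 0.20.
P(X ≥ 8) = C(9,8)·0.20^8·0.80^1 + C(9,9)·0.20^9·0.80^0.
= 0.000018 + 0.000001 = 0.00002.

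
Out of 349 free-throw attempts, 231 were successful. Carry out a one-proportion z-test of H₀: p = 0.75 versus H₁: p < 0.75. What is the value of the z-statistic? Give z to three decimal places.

p̂ = 231/349 = 0.66189.
SE₀ = √(0.75·0.25/349) = 0.023179.
z = (0.66189 − 0.75)/0.023179 = -0.08811/0.023179 = -3.801.

z = -3.801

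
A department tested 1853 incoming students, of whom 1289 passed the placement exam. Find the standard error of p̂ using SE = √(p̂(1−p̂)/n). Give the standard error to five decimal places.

Sample proportion p̂ = 1289/1853 = 0.69563.
p̂(1−p̂) = 0.69563·0.30437 = 0.211729.
SE = √(0.211729/1853) = 0.01069.

SE = 0.01069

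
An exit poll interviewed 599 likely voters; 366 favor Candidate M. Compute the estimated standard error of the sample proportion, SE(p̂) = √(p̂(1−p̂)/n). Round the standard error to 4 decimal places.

The sample proportion is 366/599 = 0.61102.
p̂(1−p̂) = 0.237675.
SE = √(0.237675/599) = √0.000396786 = 0.0199.

SE = 0.0199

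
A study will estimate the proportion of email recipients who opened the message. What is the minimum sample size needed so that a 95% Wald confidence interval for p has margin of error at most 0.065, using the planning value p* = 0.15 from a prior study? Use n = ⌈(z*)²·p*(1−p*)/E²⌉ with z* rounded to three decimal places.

The 95% critical value is z* = 1.960.
p*(1−p*) = 0.1275.
Required n before rounding: 3.841600 × 0.1275 / 0.065² = 115.930.
⌈115.930⌉ = 116.

n = 116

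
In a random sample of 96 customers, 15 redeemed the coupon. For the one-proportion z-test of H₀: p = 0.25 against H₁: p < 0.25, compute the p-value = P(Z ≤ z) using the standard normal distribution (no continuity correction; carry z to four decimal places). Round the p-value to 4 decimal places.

p-value = 0.0169

Sample proportion p̂ = 15/96 = 0.15625.
SE₀ = √(0.25·0.75/96) = 0.044194.
Test statistic (full precision, shown to 4 dp): z = (15/96 − 0.25)/SE₀ ≈ -2.1213.
From the standard normal, P(Z ≤ z) = 0.0169.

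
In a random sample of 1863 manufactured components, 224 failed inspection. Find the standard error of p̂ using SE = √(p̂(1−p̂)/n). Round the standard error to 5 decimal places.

SE = 0.00754

Sample proportion p̂ = 224/1863 = 0.12024.
p̂(1−p̂) = 0.105782.
SE = √(0.105782/1863) = 0.00754.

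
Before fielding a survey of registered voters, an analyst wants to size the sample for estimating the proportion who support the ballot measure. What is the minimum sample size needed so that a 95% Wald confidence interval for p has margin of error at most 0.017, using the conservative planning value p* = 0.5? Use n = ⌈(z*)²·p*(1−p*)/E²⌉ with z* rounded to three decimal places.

n = 3324

The 95% critical value is z* = 1.960.
p*(1−p*) = 0.2500.
(z*)²·p*(1−p*)/E² = 3.841600·0.2500/0.000289 = 3323.183.
⌈3323.183⌉ = 3324.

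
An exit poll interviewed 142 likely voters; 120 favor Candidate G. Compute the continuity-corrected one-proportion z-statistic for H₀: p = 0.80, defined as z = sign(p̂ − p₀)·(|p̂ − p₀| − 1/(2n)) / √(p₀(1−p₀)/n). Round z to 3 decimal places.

Sample proportion p̂ = 120/142 = 0.84507. p̂ − p₀ = 0.045070.
Continuity correction 1/(2n) = 1/284 = 0.003521.
Corrected numerator: |0.045070| − 0.003521 = 0.041549.
Null standard error: √(0.80·0.20/142) = √0.001126761 = 0.033567.
z = +0.041549/0.033567 = 1.238.

z = 1.238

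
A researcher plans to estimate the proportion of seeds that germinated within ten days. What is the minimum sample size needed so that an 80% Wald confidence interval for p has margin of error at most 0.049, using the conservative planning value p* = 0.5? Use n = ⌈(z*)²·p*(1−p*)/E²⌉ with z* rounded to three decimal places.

n = 172

The 80% critical value is z* = 1.282.
p*(1−p*) = 0.2500.
Required n before rounding: 1.643524 × 0.2500 / 0.049² = 171.129.
Rounding up, n = 172.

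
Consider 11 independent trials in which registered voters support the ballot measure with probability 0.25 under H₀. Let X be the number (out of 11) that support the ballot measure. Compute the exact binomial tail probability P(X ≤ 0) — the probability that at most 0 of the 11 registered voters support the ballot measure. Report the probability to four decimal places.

X is binomial with n = 11 and p = 0.25.
P(X ≤ 0) = C(11,0)·0.25^0·0.75^11.
= 0.042235 = 0.0422.

P = 0.0422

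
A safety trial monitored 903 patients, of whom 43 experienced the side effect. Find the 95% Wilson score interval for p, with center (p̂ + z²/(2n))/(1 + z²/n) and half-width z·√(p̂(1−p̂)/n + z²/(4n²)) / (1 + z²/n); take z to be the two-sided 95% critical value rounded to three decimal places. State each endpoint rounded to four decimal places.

Here p̂ = 43/903 = 0.04762 and z = 1.960 (z² = 3.841600).
Denominator 1 + z²/n = 1 + 3.841600/903 = 1.004254.
Adjusted center: (0.04762 + z²/(2n))/1.004254 = 0.04954.
Radicand: p̂(1−p̂)/n + z²/(4n²) = 0.000050223 + 0.000001178 = 0.000051401.
Half-width = 1.960·√0.000051401/1.004254 = 0.01399.
Interval: 0.04954 ± 0.01399 → (0.0355, 0.0635).

(0.0355, 0.0635)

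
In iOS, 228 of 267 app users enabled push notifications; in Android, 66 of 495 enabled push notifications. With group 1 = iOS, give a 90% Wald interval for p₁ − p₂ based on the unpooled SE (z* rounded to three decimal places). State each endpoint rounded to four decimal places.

(0.6771, 0.7641)

p̂₁ = 228/267 = 0.85393, p̂₂ = 66/495 = 0.13333; p̂₁ − p̂₂ = 0.72060.
Unpooled SE = √(p̂₁(1−p̂₁)/n₁ + p̂₂(1−p̂₂)/n₂) = √(0.000467160 + 0.000233446) = 0.026469.
z* = 1.645 at the 90% level. Margin of error = 0.04354.
So the interval runs from 0.6771 to 0.7641.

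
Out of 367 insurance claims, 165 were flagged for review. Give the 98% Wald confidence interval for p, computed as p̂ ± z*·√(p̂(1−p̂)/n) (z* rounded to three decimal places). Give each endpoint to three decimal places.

(0.389, 0.510)

With x = 165 successes in n = 367, p̂ = 0.44959.
SE = √(p̂(1−p̂)/n) = √(0.247459/367) = 0.025967.
The 98% critical value is z* = 2.326.
Margin of error: 2.326 × 0.025967 = 0.06040.
Interval: 0.44959 ± 0.06040 → (0.389, 0.510).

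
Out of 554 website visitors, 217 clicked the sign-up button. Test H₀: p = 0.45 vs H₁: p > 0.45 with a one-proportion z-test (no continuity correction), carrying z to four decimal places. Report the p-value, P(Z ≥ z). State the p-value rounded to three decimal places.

The sample proportion is 217/554 = 0.39170.
Under H₀, SE = √(p₀(1−p₀)/n) = √(0.45·0.55/554) = √0.000446751 = 0.021136.
Test statistic (full precision, shown to 4 dp): z = (217/554 − 0.45)/SE₀ ≈ -2.7584.
From the standard normal, P(Z ≥ z) = 0.997.

p-value = 0.997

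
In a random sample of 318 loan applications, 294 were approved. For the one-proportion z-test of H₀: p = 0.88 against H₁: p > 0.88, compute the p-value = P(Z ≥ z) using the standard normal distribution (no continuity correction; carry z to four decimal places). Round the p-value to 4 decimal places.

p-value = 0.0073

The sample proportion is 294/318 = 0.92453.
Under H₀, SE = √(p₀(1−p₀)/n) = √(0.88·0.12/318) = √0.000332075 = 0.018223.
z = (p̂ − p₀)/SE = (294/318 − 0.88)/0.018223 ≈ 2.4435.
p-value = P(Z ≥ z) with z = 2.4435 → 0.0073.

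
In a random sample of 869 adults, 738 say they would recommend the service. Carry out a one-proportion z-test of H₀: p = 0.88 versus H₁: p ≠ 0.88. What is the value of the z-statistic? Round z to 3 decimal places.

z = -2.789

Sample proportion p̂ = 738/869 = 0.84925.
Null standard error: √(0.88·0.12/869) = √0.000121519 = 0.011024.
Test statistic: z = -0.03075/0.011024 = -2.789.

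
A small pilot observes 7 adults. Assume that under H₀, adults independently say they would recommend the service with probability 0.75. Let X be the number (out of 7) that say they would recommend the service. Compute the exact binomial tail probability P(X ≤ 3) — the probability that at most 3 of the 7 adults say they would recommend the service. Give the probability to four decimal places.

X ~ Binomial(n=7, p=0.75).
P(X ≤ 3) = C(7,0)·0.75^0·0.25^7 + C(7,1)·0.75^1·0.25^6 + C(7,2)·0.75^2·0.25^5 + C(7,3)·0.75^3·0.25^4.
= 0.000061 + 0.001282 + 0.011536 + 0.057678 = 0.0706.

P = 0.0706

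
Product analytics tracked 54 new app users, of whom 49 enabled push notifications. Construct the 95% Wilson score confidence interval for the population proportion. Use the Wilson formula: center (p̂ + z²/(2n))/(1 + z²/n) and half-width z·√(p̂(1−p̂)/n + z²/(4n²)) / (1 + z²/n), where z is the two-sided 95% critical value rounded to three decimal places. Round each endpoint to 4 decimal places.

p̂ = 49/54 = 0.90741; z = 1.960, so z² = 3.841600.
1 + z²/n = 1.071141.
Center = (0.90741 + 0.035570)/1.071141 = 0.88035.
Radicand: p̂(1−p̂)/n + z²/(4n²) = 0.001555911 + 0.000329355 = 0.001885266.
Half-width = 1.960·√0.001885266/1.071141 = 0.07945.
CI: 0.88035 ± 0.07945 = (0.8009, 0.9598).

(0.8009, 0.9598)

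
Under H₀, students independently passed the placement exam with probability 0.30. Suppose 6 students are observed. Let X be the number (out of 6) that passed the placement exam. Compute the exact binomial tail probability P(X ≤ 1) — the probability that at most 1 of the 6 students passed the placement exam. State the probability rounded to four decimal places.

X is binomial with n = 6 and p = 0.30.
P(X ≤ 1) = C(6,0)·0.30^0·0.70^6 + C(6,1)·0.30^1·0.70^5.
= 0.117649 + 0.302526 = 0.4202.

P = 0.4202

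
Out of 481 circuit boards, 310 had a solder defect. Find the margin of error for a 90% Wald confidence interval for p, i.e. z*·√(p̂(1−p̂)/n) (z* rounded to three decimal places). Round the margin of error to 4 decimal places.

ME = 0.0359

p̂ = 310/481 = 0.64449.
SE(p̂) = √(0.64449·0.35551/481) = 0.021825.
z* = 1.645 at the 90% level.
Margin of error = z*·SE = 1.645 × 0.021825 = 0.0359.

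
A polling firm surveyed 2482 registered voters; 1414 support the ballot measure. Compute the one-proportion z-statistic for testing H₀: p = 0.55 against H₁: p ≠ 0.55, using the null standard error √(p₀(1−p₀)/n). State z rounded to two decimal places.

p̂ = 1414/2482 = 0.56970.
SE₀ = √(0.55·0.45/2482) = 0.009986.
Test statistic: z = 0.01970/0.009986 = 1.97.

z = 1.97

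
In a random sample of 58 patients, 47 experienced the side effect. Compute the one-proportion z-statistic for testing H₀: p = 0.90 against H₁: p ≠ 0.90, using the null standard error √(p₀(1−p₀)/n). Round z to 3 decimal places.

z = -2.276

p̂ = 47/58 = 0.81034.
SE₀ = √(0.90·0.10/58) = 0.039392.
z = (0.81034 − 0.90)/0.039392 = -0.08966/0.039392 = -2.276.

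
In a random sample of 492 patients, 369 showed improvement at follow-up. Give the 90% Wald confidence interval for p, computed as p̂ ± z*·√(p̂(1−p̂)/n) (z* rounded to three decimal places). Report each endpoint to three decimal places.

(0.718, 0.782)

With x = 369 successes in n = 492, p̂ = 0.75000.
SE = √(p̂(1−p̂)/n) = √(0.187500/492) = 0.019522.
z* = 1.645 at the 90% level.
Margin of error: 1.645 × 0.019522 = 0.03211.
Interval: 0.75000 ± 0.03211 → (0.718, 0.782).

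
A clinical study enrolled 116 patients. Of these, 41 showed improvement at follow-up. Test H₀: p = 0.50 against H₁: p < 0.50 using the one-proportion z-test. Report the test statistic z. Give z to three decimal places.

z = -3.157

Sample proportion p̂ = 41/116 = 0.35345.
Under H₀, SE = √(p₀(1−p₀)/n) = √(0.50·0.50/116) = √0.002155172 = 0.046424.
z = (0.35345 − 0.50)/0.046424 = -0.14655/0.046424 = -3.157.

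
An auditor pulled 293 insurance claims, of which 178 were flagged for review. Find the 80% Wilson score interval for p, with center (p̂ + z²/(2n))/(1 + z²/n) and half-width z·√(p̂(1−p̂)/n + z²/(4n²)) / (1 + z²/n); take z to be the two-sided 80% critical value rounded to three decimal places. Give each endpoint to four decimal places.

(0.5704, 0.6434)

p̂ = 178/293 = 0.60751; z = 1.282, so z² = 1.643524.
Denominator 1 + z²/n = 1 + 1.643524/293 = 1.005609.
Center = (0.60751 + 0.002805)/1.005609 = 0.60691.
Radicand: p̂(1−p̂)/n + z²/(4n²) = 0.000813795 + 0.000004786 = 0.000818581.
Half-width = z·√(radicand)/denom = 1.282·0.028611/1.005609 = 0.03647.
CI: 0.60691 ± 0.03647 = (0.5704, 0.6434).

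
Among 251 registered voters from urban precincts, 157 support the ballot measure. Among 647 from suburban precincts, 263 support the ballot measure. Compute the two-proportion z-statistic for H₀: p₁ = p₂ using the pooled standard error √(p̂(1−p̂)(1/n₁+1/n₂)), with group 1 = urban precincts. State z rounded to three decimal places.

z = 5.903

Sample proportions: p̂₁ = 157/251 = 0.62550 and p̂₂ = 263/647 = 0.40649.
Pooling: p̂ = 420/898 = 0.46771.
SE = √[p̂(1−p̂)(1/n₁+1/n₂)] = √[0.46771·0.53229·(1/251+1/647)] ≈ 0.037103.
z = (p̂₁ − p̂₂)/SE = (0.62550 − 0.40649)/0.037103 = 0.21901/0.037103 = 5.903.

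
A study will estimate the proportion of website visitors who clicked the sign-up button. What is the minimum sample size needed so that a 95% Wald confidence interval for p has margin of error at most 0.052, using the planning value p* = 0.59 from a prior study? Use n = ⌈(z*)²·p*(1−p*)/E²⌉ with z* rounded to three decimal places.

n = 344

The 95% critical value is z* = 1.960.
p*(1−p*) = 0.59·0.41 = 0.2419.
(z*)²·p*(1−p*)/E² = 3.841600·0.2419/0.002704 = 343.670.
Rounding up, n = 344.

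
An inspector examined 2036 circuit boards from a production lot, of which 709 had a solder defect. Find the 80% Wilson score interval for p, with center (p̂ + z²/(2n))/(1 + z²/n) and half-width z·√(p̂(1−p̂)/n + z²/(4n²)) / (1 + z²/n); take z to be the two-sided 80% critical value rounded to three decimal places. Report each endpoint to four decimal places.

p̂ = 709/2036 = 0.34823; z = 1.282, so z² = 1.643524.
1 + z²/n = 1.000807.
Center = (0.34823 + 0.000404)/1.000807 = 0.34835.
Radicand: p̂(1−p̂)/n + z²/(4n²) = 0.000111477 + 0.000000099 = 0.000111576.
Half-width = z·√(radicand)/denom = 1.282·0.010563/1.000807 = 0.01353.
Interval: 0.34835 ± 0.01353 → (0.3348, 0.3619).

(0.3348, 0.3619)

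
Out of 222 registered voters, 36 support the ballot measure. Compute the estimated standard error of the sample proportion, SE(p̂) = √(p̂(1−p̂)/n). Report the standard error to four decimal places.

The sample proportion is 36/222 = 0.16216.
p̂(1−p̂) = 0.135864.
SE = √(0.135864/222) = 0.0247.

SE = 0.0247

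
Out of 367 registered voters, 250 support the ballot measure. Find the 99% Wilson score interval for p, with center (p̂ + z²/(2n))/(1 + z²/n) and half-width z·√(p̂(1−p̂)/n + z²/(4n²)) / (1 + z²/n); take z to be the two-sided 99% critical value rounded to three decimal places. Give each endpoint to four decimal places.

Here p̂ = 250/367 = 0.68120 and z = 2.576 (z² = 6.635776).
Denominator 1 + z²/n = 1 + 6.635776/367 = 1.018081.
Center = (0.68120 + 0.009041)/1.018081 = 0.67798.
Radicand: p̂(1−p̂)/n + z²/(4n²) = 0.000591736 + 0.000012317 = 0.000604053.
Half-width = 2.576·√0.000604053/1.018081 = 0.06219.
CI: 0.67798 ± 0.06219 = (0.6158, 0.7402).

(0.6158, 0.7402)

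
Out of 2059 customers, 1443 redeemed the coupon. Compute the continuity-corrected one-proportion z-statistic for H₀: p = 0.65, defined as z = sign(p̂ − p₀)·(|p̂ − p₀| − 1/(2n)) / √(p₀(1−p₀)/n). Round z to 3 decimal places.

z = 4.812

With x = 1443 successes in n = 2059, p̂ = 0.70083. p̂ − p₀ = 0.050826.
1/(2n) = 0.000243.
Corrected numerator: |0.050826| − 0.000243 = 0.050583.
SE₀ = √(0.65·0.35/2059) = 0.010511.
z = (+)0.050583/0.010511 = 4.812.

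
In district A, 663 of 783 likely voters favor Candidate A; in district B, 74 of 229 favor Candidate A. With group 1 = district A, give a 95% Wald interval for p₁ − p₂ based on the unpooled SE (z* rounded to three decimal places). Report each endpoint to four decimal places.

(0.4580, 0.5892)

p̂₁ = 663/783 = 0.84674, p̂₂ = 74/229 = 0.32314; p̂₁ − p̂₂ = 0.52360.
SE = √(0.000165733 + 0.000955118) = √0.001120851 = 0.033479.
The 95% critical value is z* = 1.960. Margin of error = 0.06562.
So the interval runs from 0.4580 to 0.5892.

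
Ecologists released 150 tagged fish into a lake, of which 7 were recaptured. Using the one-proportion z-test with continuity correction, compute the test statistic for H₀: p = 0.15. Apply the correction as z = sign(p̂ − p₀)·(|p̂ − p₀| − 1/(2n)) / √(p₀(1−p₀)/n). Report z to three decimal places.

With x = 7 successes in n = 150, p̂ = 0.04667. p̂ − p₀ = -0.103333.
1/(2n) = 0.003333.
Corrected numerator: |-0.103333| − 0.003333 = 0.100000.
Null standard error: √(0.15·0.85/150) = √0.000850000 = 0.029155.
z = (−)0.100000/0.029155 = -3.430.

z = -3.430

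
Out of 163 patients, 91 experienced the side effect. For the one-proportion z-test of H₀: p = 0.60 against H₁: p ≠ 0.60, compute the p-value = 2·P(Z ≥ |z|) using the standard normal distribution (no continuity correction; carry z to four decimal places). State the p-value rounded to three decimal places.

With x = 91 successes in n = 163, p̂ = 0.55828.
SE₀ = √(0.60·0.40/163) = 0.038372.
z = (p̂ − p₀)/SE = (91/163 − 0.60)/0.038372 ≈ -1.0872.
p-value = 2·P(Z ≥ |z|) with z = -1.0872 → 0.277.

p-value = 0.277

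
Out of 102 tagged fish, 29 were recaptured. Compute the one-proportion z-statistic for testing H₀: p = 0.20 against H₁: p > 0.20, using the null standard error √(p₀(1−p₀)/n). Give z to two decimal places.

With x = 29 successes in n = 102, p̂ = 0.28431.
Under H₀, SE = √(p₀(1−p₀)/n) = √(0.20·0.80/102) = √0.001568627 = 0.039606.
Test statistic: z = 0.08431/0.039606 = 2.13.

z = 2.13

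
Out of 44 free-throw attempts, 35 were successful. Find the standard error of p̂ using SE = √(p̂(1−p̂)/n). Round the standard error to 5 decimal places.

SE = 0.06081

The sample proportion is 35/44 = 0.79545.
p̂(1−p̂) = 0.162709.
SE = √(0.162709/44) = √0.003697932 = 0.06081.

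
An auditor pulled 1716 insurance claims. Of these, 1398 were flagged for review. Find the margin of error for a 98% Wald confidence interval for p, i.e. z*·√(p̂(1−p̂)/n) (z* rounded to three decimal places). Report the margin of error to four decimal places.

ME = 0.0218

Sample proportion p̂ = 1398/1716 = 0.81469.
SE(p̂) = √(0.81469·0.18531/1716) = 0.009380.
z* = 2.326 at the 98% level.
So ME = 0.0218.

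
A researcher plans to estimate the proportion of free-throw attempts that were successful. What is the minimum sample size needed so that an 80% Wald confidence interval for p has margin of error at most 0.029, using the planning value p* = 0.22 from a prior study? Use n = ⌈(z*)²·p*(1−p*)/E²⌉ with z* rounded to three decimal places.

For 80% confidence, z* = 1.282.
p*(1−p*) = 0.22·0.78 = 0.1716.
(z*)²·p*(1−p*)/E² = 1.643524·0.1716/0.000841 = 335.349.
⌈335.349⌉ = 336.

n = 336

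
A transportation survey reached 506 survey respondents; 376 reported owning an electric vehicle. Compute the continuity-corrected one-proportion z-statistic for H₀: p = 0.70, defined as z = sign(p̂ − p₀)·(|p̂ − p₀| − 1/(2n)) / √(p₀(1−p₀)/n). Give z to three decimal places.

Sample proportion p̂ = 376/506 = 0.74308. p̂ − p₀ = 0.043083.
Continuity correction 1/(2n) = 1/1012 = 0.000988.
Corrected numerator: |0.043083| − 0.000988 = 0.042095.
SE₀ = √(0.70·0.30/506) = 0.020372.
z = (+)0.042095/0.020372 = 2.066.

z = 2.066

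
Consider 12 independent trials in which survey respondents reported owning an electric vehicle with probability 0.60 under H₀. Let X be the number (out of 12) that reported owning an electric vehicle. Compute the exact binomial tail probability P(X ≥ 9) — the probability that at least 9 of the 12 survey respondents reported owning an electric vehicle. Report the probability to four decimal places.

X is binomial with n = 12 and p = 0.60.
P(X ≥ 9) = C(12,9)·0.60^9·0.40^3 + C(12,10)·0.60^10·0.40^2 + C(12,11)·0.60^11·0.40^1 + C(12,12)·0.60^12·0.40^0.
= 0.141894 + 0.063852 + 0.017414 + 0.002177 = 0.2253.

P = 0.2253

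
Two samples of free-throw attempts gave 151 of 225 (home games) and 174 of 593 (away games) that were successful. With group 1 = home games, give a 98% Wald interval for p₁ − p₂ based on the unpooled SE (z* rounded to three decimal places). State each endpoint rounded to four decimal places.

(0.2928, 0.4625)

p̂₁ = 151/225 = 0.67111, p̂₂ = 174/593 = 0.29342; p̂₁ − p̂₂ = 0.37769.
SE = √(0.000980982 + 0.000349622) = √0.001330604 = 0.036477.
The 98% critical value is z* = 2.326. Margin of error = 0.08485.
So the interval runs from 0.2928 to 0.4625.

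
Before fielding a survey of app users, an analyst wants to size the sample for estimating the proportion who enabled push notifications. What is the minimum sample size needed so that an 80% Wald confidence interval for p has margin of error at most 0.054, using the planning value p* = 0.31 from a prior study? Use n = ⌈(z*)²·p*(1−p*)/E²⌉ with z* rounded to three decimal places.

The 80% critical value is z* = 1.282.
p*(1−p*) = 0.2139.
Required n before rounding: 1.643524 × 0.2139 / 0.054² = 120.559.
Rounding up, n = 121.

n = 121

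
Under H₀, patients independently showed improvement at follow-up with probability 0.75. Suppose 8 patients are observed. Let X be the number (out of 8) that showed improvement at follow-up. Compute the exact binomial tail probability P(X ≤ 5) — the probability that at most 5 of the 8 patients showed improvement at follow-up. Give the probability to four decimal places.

X is binomial with n = 8 and p = 0.75.
P(X ≤ 5) = Σ_{j=0}^{5} C(8,j)·0.75^j·0.25^{8−j}.
= 0.000015 + 0.000366 + 0.003845 + 0.023071 + 0.086517 + 0.207642 = 0.3215.

P = 0.3215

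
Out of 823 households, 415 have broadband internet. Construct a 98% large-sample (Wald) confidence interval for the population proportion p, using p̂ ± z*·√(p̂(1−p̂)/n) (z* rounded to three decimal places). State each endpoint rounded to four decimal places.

The sample proportion is 415/823 = 0.50425.
SE(p̂) = √(0.50425·0.49575/823) = 0.017428.
For 98% confidence, z* = 2.326.
Margin of error: 2.326 × 0.017428 = 0.04054.
Interval: 0.50425 ± 0.04054 → (0.4637, 0.5448).

(0.4637, 0.5448)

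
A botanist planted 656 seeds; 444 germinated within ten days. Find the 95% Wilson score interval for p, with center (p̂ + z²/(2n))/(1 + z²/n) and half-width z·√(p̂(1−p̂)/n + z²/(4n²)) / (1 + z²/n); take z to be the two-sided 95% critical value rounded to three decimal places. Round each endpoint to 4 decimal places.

p̂ = 444/656 = 0.67683; z = 1.960, so z² = 3.841600.
1 + z²/n = 1.005856.
Center = (0.67683 + 0.002928)/1.005856 = 0.67580.
Radicand: p̂(1−p̂)/n + z²/(4n²) = 0.000333432 + 0.000002232 = 0.000335664.
Half-width = 1.960·√0.000335664/1.005856 = 0.03570.
So the interval runs from 0.6401 to 0.7115.

(0.6401, 0.7115)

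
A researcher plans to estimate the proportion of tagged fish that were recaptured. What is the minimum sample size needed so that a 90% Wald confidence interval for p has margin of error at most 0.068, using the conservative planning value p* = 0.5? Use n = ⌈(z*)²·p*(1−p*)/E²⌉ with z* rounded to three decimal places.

n = 147

z* = 1.645 at the 90% level.
p*(1−p*) = 0.2500.
(z*)²·p*(1−p*)/E² = 2.706025·0.2500/0.004624 = 146.303.
Rounding up, n = 147.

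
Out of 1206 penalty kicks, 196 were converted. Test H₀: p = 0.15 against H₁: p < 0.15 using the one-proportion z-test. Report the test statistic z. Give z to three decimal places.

z = 1.218

Sample proportion p̂ = 196/1206 = 0.16252.
Under H₀, SE = √(p₀(1−p₀)/n) = √(0.15·0.85/1206) = √0.000105721 = 0.010282.
Test statistic: z = 0.01252/0.010282 = 1.218.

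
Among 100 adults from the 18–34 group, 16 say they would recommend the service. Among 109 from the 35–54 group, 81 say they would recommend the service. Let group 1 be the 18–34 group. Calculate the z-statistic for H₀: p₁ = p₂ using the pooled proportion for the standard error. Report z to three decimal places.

p̂₁ = 16/100 = 0.16000, p̂₂ = 81/109 = 0.74312.
Pooled p̂ = (16+81)/(100+109) = 97/209 = 0.46411.
Pooled SE = √[0.2487123·0.01917431] ≈ 0.069057.
z = -0.58312/0.069057 = -8.444.

z = -8.444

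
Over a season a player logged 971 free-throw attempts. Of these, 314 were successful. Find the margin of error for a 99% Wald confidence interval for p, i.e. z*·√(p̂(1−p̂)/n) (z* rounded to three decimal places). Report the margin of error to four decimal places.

ME = 0.0387

The sample proportion is 314/971 = 0.32338.
SE = √(p̂(1−p̂)/n) = √(0.218805/971) = 0.015011.
z* = 2.576 at the 99% level.
So ME = 0.0387.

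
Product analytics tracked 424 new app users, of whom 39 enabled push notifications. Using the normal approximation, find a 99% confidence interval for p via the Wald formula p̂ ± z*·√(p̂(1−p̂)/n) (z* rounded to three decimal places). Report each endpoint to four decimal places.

Sample proportion p̂ = 39/424 = 0.09198.
SE = √(p̂(1−p̂)/n) = √(0.083521/424) = 0.014035.
For 99% confidence, z* = 2.576.
Margin = 2.576·0.014035 = 0.03615.
So the interval runs from 0.0558 to 0.1281.

(0.0558, 0.1281)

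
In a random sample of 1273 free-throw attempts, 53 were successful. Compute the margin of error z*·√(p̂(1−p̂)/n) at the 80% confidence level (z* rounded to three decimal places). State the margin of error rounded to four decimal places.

ME = 0.0072

Sample proportion p̂ = 53/1273 = 0.04163.
SE(p̂) = √(0.04163·0.95837/1273) = 0.005599.
For 80% confidence, z* = 1.282.
Margin of error = z*·SE = 1.282 × 0.005599 = 0.0072.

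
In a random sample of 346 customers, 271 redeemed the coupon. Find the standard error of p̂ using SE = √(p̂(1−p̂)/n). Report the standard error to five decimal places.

The sample proportion is 271/346 = 0.78324.
p̂(1−p̂) = 0.78324·0.21676 = 0.169775.
Dividing by n and taking the root: √0.000490679 = 0.02215.

SE = 0.02215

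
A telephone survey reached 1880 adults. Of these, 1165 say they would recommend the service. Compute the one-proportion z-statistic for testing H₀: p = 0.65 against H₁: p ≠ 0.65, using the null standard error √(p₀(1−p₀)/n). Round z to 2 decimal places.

p̂ = 1165/1880 = 0.61968.
SE₀ = √(0.65·0.35/1880) = 0.011000.
z = (p̂ − p₀)/SE = (0.61968 − 0.65)/0.011000 = -2.76.

z = -2.76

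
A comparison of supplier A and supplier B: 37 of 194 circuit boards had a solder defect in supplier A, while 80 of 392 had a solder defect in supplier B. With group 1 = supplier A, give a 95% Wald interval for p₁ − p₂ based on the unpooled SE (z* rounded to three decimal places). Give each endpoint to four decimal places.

p̂₁ = 37/194 = 0.19072, p̂₂ = 80/392 = 0.20408; p̂₁ − p̂₂ = -0.01336.
SE = √(0.000795603 + 0.000414368) = √0.001209971 = 0.034785.
The 95% critical value is z* = 1.960. Margin of error = 0.06818.
CI: -0.01336 ± 0.06818 = (-0.0815, 0.0548).

(-0.0815, 0.0548)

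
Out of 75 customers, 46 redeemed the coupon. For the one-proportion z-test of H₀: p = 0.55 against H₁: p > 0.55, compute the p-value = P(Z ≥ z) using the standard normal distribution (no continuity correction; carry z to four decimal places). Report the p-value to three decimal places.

p-value = 0.135

p̂ = 46/75 = 0.61333.
SE₀ = √(0.55·0.45/75) = 0.057446.
z = (p̂ − p₀)/SE = (46/75 − 0.55)/0.057446 ≈ 1.1025.
p-value = P(Z ≥ z) with z = 1.1025 → 0.135.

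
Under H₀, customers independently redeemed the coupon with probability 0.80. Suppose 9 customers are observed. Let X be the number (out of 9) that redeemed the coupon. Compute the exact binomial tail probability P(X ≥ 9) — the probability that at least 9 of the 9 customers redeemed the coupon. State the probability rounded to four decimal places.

P = 0.1342

X is binomial with n = 9 and p = 0.80.
P(X ≥ 9) = C(9,9)·0.80^9·0.20^0.
= 0.134218 = 0.1342.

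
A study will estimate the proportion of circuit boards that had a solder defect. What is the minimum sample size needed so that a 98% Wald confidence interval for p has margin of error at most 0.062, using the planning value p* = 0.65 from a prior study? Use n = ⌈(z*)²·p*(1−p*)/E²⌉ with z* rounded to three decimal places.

n = 321

The 98% critical value is z* = 2.326.
p*(1−p*) = 0.65·0.35 = 0.2275.
(z*)²·p*(1−p*)/E² = 5.410276·0.2275/0.003844 = 320.197.
⌈320.197⌉ = 321.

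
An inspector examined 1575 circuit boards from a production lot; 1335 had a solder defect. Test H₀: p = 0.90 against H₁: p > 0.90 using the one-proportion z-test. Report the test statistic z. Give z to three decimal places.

z = -6.929

With x = 1335 successes in n = 1575, p̂ = 0.84762.
Null standard error: √(0.90·0.10/1575) = √0.000057143 = 0.007559.
z = (p̂ − p₀)/SE = (0.84762 − 0.90)/0.007559 = -6.929.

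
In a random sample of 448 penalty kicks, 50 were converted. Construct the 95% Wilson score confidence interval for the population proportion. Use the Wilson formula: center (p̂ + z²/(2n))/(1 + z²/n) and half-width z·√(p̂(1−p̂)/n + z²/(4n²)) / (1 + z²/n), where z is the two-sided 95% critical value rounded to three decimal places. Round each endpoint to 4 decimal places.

Here p̂ = 50/448 = 0.11161 and z = 1.960 (z² = 3.841600).
1 + z²/n = 1.008575.
Adjusted center: (0.11161 + z²/(2n))/1.008575 = 0.11491.
Radicand: p̂(1−p̂)/n + z²/(4n²) = 0.000221319 + 0.000004785 = 0.000226104.
Half-width = 1.960·√0.000226104/1.008575 = 0.02922.
Interval: 0.11491 ± 0.02922 → (0.0857, 0.1441).

(0.0857, 0.1441)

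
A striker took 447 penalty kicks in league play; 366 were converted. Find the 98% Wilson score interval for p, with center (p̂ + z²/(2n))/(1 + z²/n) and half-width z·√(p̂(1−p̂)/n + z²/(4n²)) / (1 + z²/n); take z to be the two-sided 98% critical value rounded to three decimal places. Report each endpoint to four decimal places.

(0.7727, 0.8573)

p̂ = 366/447 = 0.81879; z = 2.326, so z² = 5.410276.
1 + z²/n = 1.012104.
Center = (0.81879 + 0.006052)/1.012104 = 0.81498.
Radicand: p̂(1−p̂)/n + z²/(4n²) = 0.000331928 + 0.000006769 = 0.000338697.
Half-width = 2.326·√0.000338697/1.012104 = 0.04230.
Interval: 0.81498 ± 0.04230 → (0.7727, 0.8573).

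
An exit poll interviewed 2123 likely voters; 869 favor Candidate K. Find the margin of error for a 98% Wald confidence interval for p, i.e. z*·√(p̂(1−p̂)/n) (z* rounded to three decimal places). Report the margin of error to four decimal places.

ME = 0.0248

p̂ = 869/2123 = 0.40933.
SE(p̂) = √(0.40933·0.59067/2123) = 0.010672.
The 98% critical value is z* = 2.326.
So ME = 0.0248.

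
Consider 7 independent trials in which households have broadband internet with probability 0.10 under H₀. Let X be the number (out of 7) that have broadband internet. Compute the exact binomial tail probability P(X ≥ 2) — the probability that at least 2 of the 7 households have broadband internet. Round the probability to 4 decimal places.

X is binomial with n = 7 and p = 0.10.
P(X ≥ 2) = Σ_{j=2}^{7} C(7,j)·0.10^j·0.90^{7−j}.
= 0.124003 + 0.022964 + 0.002552 + 0.000170 + 0.000006 + 0.000000 = 0.1497.

P = 0.1497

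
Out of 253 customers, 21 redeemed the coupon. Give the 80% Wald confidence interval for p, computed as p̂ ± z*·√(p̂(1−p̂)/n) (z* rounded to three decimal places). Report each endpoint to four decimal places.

With x = 21 successes in n = 253, p̂ = 0.08300.
SE(p̂) = √(0.08300·0.91700/253) = 0.017345.
For 80% confidence, z* = 1.282.
Margin = 1.282·0.017345 = 0.02224.
CI: 0.08300 ± 0.02224 = (0.0608, 0.1052).

(0.0608, 0.1052)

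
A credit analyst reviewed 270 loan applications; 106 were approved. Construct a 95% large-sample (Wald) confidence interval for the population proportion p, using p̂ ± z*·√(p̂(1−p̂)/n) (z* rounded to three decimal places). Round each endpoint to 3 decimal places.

(0.334, 0.451)

Sample proportion p̂ = 106/270 = 0.39259.
Standard error of p̂: √(0.238464/270) = √0.000883199 = 0.029719.
For 95% confidence, z* = 1.960.
Margin of error: 1.960 × 0.029719 = 0.05825.
Interval: 0.39259 ± 0.05825 → (0.334, 0.451).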